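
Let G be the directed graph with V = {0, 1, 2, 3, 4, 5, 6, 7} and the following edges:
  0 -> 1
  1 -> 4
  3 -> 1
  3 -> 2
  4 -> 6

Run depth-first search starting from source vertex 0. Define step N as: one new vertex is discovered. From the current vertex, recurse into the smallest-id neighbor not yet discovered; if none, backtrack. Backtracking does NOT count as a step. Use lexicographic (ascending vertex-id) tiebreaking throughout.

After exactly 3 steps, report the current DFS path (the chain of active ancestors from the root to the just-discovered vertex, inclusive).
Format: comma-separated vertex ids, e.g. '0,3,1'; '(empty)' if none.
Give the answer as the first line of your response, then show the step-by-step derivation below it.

0,1,4

step 1: discover 0; path=0; order=0
step 2: discover 1; path=0>1; order=0,1
step 3: discover 4; path=0>1>4; order=0,1,4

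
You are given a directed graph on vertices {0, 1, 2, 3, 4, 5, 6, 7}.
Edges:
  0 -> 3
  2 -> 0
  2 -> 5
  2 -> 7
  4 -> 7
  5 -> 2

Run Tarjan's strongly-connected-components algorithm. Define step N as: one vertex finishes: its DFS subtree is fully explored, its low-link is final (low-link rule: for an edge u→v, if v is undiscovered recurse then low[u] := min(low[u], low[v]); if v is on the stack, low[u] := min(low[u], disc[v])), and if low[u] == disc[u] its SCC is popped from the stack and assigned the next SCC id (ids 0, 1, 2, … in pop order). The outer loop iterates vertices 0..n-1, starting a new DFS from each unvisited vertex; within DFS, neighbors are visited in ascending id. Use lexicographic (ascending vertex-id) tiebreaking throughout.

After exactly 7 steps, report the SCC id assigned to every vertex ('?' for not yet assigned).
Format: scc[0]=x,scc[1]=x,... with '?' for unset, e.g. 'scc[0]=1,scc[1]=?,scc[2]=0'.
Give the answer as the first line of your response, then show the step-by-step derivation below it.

scc[0]=1,scc[1]=2,scc[2]=4,scc[3]=0,scc[4]=5,scc[5]=4,scc[6]=?,scc[7]=3

step 1: low=(low[0]=0,low[1]=?,low[2]=?,low[3]=1,low[4]=?,low[5]=?,low[6]=?,low[7]=?); scc=(scc[0]=?,scc[1]=?,scc[2]=?,scc[3]=0,scc[4]=?,scc[5]=?,scc[6]=?,scc[7]=?)
step 2: low=(low[0]=0,low[1]=?,low[2]=?,low[3]=1,low[4]=?,low[5]=?,low[6]=?,low[7]=?); scc=(scc[0]=1,scc[1]=?,scc[2]=?,scc[3]=0,scc[4]=?,scc[5]=?,scc[6]=?,scc[7]=?)
step 3: low=(low[0]=0,low[1]=2,low[2]=?,low[3]=1,low[4]=?,low[5]=?,low[6]=?,low[7]=?); scc=(scc[0]=1,scc[1]=2,scc[2]=?,scc[3]=0,scc[4]=?,scc[5]=?,scc[6]=?,scc[7]=?)
step 4: low=(low[0]=0,low[1]=2,low[2]=3,low[3]=1,low[4]=?,low[5]=3,low[6]=?,low[7]=?); scc=(scc[0]=1,scc[1]=2,scc[2]=?,scc[3]=0,scc[4]=?,scc[5]=?,scc[6]=?,scc[7]=?)
step 5: low=(low[0]=0,low[1]=2,low[2]=3,low[3]=1,low[4]=?,low[5]=3,low[6]=?,low[7]=5); scc=(scc[0]=1,scc[1]=2,scc[2]=?,scc[3]=0,scc[4]=?,scc[5]=?,scc[6]=?,scc[7]=3)
step 6: low=(low[0]=0,low[1]=2,low[2]=3,low[3]=1,low[4]=?,low[5]=3,low[6]=?,low[7]=5); scc=(scc[0]=1,scc[1]=2,scc[2]=4,scc[3]=0,scc[4]=?,scc[5]=4,scc[6]=?,scc[7]=3)
step 7: low=(low[0]=0,low[1]=2,low[2]=3,low[3]=1,low[4]=6,low[5]=3,low[6]=?,low[7]=5); scc=(scc[0]=1,scc[1]=2,scc[2]=4,scc[3]=0,scc[4]=5,scc[5]=4,scc[6]=?,scc[7]=3)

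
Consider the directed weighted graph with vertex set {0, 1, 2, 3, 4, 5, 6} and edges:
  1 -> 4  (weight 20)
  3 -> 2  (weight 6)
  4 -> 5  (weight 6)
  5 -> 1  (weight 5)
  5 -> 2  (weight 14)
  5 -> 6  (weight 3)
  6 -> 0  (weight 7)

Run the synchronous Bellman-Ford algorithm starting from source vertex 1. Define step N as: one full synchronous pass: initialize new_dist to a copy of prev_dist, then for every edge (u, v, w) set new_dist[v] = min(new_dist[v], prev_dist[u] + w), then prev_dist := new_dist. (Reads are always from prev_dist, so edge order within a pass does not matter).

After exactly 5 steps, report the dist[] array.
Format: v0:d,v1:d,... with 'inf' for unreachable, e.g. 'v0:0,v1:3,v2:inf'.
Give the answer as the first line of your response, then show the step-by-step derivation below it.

v0:36,v1:0,v2:40,v3:inf,v4:20,v5:26,v6:29

step 1: dist = v0:inf,v1:0,v2:inf,v3:inf,v4:20,v5:inf,v6:inf
step 2: dist = v0:inf,v1:0,v2:inf,v3:inf,v4:20,v5:26,v6:inf
step 3: dist = v0:inf,v1:0,v2:40,v3:inf,v4:20,v5:26,v6:29
step 4: dist = v0:36,v1:0,v2:40,v3:inf,v4:20,v5:26,v6:29
step 5: dist = v0:36,v1:0,v2:40,v3:inf,v4:20,v5:26,v6:29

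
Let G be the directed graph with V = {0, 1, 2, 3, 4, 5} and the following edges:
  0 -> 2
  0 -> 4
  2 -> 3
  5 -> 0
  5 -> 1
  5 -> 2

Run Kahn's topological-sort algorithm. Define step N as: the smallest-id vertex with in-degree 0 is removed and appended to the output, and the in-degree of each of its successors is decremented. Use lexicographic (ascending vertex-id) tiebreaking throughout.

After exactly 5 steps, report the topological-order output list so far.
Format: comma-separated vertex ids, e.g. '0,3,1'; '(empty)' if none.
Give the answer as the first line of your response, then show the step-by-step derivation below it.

5,0,1,2,3

step 1: output 5; order=[5]; indeg=(0,0,1,1,1,0)
step 2: output 0; order=[5,0]; indeg=(0,0,0,1,0,0)
step 3: output 1; order=[5,0,1]; indeg=(0,0,0,1,0,0)
step 4: output 2; order=[5,0,1,2]; indeg=(0,0,0,0,0,0)
step 5: output 3; order=[5,0,1,2,3]; indeg=(0,0,0,0,0,0)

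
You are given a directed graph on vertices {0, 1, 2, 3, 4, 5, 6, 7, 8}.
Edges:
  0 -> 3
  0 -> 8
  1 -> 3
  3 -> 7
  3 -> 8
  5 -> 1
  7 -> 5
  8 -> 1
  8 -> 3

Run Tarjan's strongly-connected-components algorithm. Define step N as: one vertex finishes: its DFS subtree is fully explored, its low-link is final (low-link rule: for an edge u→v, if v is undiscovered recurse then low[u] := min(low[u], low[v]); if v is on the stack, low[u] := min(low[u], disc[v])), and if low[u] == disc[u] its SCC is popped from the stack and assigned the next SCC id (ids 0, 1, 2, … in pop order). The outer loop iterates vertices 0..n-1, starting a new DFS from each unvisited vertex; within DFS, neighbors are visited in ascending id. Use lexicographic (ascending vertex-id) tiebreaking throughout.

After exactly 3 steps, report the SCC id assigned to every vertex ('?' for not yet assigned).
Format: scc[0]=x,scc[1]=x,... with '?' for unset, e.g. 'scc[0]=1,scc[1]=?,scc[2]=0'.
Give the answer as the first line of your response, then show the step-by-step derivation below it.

scc[0]=?,scc[1]=?,scc[2]=?,scc[3]=?,scc[4]=?,scc[5]=?,scc[6]=?,scc[7]=?,scc[8]=?

step 1: low=(low[0]=0,low[1]=1,low[2]=?,low[3]=1,low[4]=?,low[5]=3,low[6]=?,low[7]=2,low[8]=?); scc=(scc[0]=?,scc[1]=?,scc[2]=?,scc[3]=?,scc[4]=?,scc[5]=?,scc[6]=?,scc[7]=?,scc[8]=?)
step 2: low=(low[0]=0,low[1]=1,low[2]=?,low[3]=1,low[4]=?,low[5]=1,low[6]=?,low[7]=2,low[8]=?); scc=(scc[0]=?,scc[1]=?,scc[2]=?,scc[3]=?,scc[4]=?,scc[5]=?,scc[6]=?,scc[7]=?,scc[8]=?)
step 3: low=(low[0]=0,low[1]=1,low[2]=?,low[3]=1,low[4]=?,low[5]=1,low[6]=?,low[7]=1,low[8]=?); scc=(scc[0]=?,scc[1]=?,scc[2]=?,scc[3]=?,scc[4]=?,scc[5]=?,scc[6]=?,scc[7]=?,scc[8]=?)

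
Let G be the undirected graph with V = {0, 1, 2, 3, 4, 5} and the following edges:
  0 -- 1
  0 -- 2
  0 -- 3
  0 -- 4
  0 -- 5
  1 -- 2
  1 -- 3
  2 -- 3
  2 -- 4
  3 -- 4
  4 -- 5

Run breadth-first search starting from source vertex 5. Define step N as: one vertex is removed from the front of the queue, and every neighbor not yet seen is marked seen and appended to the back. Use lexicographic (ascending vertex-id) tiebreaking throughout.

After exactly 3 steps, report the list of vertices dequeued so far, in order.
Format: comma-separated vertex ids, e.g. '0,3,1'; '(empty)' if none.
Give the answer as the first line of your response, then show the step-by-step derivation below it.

5,0,4

step 1: dequeue 5; queue=[0,4]; order=5
step 2: dequeue 0; queue=[4,1,2,3]; order=5,0
step 3: dequeue 4; queue=[1,2,3]; order=5,0,4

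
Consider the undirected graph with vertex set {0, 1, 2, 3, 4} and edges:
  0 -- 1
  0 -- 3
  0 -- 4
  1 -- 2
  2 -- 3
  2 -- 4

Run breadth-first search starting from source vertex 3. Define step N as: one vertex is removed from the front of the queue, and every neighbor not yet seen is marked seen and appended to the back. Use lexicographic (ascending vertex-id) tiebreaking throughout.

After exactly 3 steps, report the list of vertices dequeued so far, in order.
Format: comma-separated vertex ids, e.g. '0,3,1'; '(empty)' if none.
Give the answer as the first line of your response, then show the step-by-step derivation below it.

3,0,2

step 1: dequeue 3; queue=[0,2]; order=3
step 2: dequeue 0; queue=[2,1,4]; order=3,0
step 3: dequeue 2; queue=[1,4]; order=3,0,2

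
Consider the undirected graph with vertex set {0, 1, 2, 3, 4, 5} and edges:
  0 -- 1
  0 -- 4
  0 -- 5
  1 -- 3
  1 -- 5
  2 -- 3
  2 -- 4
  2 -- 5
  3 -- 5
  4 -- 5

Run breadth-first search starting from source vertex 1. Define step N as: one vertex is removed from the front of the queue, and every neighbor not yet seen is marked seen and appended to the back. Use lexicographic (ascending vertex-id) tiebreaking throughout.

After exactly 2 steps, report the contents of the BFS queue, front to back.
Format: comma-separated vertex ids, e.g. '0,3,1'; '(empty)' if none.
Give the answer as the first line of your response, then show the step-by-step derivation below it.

3,5,4

step 1: dequeue 1; queue=[0,3,5]; order=1
step 2: dequeue 0; queue=[3,5,4]; order=1,0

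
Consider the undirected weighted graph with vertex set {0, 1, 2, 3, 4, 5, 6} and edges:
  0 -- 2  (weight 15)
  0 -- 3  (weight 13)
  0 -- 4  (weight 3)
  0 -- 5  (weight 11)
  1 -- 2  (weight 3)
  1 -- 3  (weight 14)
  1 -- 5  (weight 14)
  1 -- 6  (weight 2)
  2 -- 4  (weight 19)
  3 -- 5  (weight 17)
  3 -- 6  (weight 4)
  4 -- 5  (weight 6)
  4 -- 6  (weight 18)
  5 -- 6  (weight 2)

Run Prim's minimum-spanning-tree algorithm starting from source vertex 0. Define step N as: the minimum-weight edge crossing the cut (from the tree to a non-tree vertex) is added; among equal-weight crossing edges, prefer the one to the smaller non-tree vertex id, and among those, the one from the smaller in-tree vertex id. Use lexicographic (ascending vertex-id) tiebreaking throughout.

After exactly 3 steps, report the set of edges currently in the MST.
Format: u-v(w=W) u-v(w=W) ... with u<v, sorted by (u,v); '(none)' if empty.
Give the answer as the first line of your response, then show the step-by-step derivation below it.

0-4(w=3) 4-5(w=6) 5-6(w=2)

step 1: add edge 0-4 (w=3); MST = {0-4(w=3)}
step 2: add edge 4-5 (w=6); MST = {0-4(w=3) 4-5(w=6)}
step 3: add edge 5-6 (w=2); MST = {0-4(w=3) 4-5(w=6) 5-6(w=2)}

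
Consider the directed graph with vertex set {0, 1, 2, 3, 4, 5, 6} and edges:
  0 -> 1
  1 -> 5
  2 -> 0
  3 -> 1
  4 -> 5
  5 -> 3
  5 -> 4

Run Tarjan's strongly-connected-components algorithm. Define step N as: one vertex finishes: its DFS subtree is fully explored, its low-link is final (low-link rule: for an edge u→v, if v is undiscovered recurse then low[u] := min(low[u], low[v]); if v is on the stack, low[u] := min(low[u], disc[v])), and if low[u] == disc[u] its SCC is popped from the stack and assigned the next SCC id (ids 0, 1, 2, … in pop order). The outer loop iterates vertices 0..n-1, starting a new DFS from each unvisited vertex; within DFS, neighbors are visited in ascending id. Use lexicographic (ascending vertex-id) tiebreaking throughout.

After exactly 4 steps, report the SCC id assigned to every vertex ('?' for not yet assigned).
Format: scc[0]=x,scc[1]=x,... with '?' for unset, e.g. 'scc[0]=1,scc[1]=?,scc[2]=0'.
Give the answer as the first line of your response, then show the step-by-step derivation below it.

scc[0]=?,scc[1]=0,scc[2]=?,scc[3]=0,scc[4]=0,scc[5]=0,scc[6]=?

step 1: low=(low[0]=0,low[1]=1,low[2]=?,low[3]=1,low[4]=?,low[5]=2,low[6]=?); scc=(scc[0]=?,scc[1]=?,scc[2]=?,scc[3]=?,scc[4]=?,scc[5]=?,scc[6]=?)
step 2: low=(low[0]=0,low[1]=1,low[2]=?,low[3]=1,low[4]=2,low[5]=1,low[6]=?); scc=(scc[0]=?,scc[1]=?,scc[2]=?,scc[3]=?,scc[4]=?,scc[5]=?,scc[6]=?)
step 3: low=(low[0]=0,low[1]=1,low[2]=?,low[3]=1,low[4]=2,low[5]=1,low[6]=?); scc=(scc[0]=?,scc[1]=?,scc[2]=?,scc[3]=?,scc[4]=?,scc[5]=?,scc[6]=?)
step 4: low=(low[0]=0,low[1]=1,low[2]=?,low[3]=1,low[4]=2,low[5]=1,low[6]=?); scc=(scc[0]=?,scc[1]=0,scc[2]=?,scc[3]=0,scc[4]=0,scc[5]=0,scc[6]=?)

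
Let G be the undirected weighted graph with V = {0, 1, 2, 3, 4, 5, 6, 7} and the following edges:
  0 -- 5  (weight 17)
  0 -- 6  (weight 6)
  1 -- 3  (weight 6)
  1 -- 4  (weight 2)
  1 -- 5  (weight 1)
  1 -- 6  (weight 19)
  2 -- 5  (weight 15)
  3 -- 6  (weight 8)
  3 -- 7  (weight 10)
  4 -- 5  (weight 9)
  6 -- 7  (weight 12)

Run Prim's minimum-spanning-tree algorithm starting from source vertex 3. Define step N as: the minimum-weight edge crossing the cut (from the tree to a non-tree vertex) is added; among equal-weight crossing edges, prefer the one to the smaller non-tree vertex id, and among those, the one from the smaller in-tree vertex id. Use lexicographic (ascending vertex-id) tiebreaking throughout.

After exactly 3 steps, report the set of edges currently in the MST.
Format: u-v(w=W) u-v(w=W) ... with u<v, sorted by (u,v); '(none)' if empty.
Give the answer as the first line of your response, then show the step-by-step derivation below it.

1-3(w=6) 1-4(w=2) 1-5(w=1)

step 1: add edge 1-3 (w=6); MST = {1-3(w=6)}
step 2: add edge 1-5 (w=1); MST = {1-3(w=6) 1-5(w=1)}
step 3: add edge 1-4 (w=2); MST = {1-3(w=6) 1-4(w=2) 1-5(w=1)}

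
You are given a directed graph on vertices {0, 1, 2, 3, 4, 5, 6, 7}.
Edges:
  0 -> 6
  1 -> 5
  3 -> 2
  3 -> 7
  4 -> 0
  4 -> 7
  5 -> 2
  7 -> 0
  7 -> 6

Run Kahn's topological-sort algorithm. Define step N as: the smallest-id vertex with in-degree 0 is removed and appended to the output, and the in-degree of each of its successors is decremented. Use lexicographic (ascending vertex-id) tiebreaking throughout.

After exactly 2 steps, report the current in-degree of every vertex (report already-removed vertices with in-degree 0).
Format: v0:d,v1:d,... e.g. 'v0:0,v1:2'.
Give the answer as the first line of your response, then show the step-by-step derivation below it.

v0:2,v1:0,v2:1,v3:0,v4:0,v5:0,v6:2,v7:1

step 1: output 1; order=[1]; indeg=(2,0,2,0,0,0,2,2)
step 2: output 3; order=[1,3]; indeg=(2,0,1,0,0,0,2,1)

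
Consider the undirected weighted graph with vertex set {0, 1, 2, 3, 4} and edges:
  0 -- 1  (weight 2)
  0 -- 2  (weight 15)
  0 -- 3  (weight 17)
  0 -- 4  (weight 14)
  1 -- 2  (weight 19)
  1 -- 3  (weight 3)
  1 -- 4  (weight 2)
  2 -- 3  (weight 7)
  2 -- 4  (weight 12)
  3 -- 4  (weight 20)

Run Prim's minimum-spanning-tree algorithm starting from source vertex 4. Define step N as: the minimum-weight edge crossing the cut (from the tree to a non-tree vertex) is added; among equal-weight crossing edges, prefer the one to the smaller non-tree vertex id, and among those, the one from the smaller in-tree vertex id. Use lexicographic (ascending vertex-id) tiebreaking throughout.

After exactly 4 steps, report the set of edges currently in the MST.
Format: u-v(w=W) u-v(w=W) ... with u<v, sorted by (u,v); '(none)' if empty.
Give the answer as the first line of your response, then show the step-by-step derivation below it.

0-1(w=2) 1-3(w=3) 1-4(w=2) 2-3(w=7)

step 1: add edge 1-4 (w=2); MST = {1-4(w=2)}
step 2: add edge 0-1 (w=2); MST = {0-1(w=2) 1-4(w=2)}
step 3: add edge 1-3 (w=3); MST = {0-1(w=2) 1-3(w=3) 1-4(w=2)}
step 4: add edge 2-3 (w=7); MST = {0-1(w=2) 1-3(w=3) 1-4(w=2) 2-3(w=7)}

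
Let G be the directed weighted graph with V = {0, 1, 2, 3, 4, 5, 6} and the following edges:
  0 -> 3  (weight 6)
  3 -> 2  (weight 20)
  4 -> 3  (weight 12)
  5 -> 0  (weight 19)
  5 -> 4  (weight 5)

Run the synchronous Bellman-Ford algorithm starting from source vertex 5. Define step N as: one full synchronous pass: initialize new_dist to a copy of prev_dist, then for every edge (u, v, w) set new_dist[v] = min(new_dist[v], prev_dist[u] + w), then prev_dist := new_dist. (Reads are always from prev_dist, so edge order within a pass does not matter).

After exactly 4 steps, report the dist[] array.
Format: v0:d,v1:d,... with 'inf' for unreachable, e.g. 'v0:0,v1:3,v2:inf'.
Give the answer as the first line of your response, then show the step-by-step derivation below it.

v0:19,v1:inf,v2:37,v3:17,v4:5,v5:0,v6:inf

step 1: dist = v0:19,v1:inf,v2:inf,v3:inf,v4:5,v5:0,v6:inf
step 2: dist = v0:19,v1:inf,v2:inf,v3:17,v4:5,v5:0,v6:inf
step 3: dist = v0:19,v1:inf,v2:37,v3:17,v4:5,v5:0,v6:inf
step 4: dist = v0:19,v1:inf,v2:37,v3:17,v4:5,v5:0,v6:inf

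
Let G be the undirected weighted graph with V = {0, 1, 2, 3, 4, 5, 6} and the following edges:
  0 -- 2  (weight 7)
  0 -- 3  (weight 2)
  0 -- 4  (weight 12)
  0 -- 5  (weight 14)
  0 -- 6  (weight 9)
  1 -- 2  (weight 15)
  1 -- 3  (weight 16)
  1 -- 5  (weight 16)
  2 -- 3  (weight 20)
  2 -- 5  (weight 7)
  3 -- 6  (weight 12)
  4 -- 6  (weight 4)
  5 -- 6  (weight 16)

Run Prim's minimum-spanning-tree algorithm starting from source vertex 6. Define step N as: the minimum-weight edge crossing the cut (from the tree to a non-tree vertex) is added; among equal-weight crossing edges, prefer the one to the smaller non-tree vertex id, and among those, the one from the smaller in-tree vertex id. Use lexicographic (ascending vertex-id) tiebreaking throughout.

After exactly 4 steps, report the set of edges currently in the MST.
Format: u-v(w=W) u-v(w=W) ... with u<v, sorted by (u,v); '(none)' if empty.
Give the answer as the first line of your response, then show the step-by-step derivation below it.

0-2(w=7) 0-3(w=2) 0-6(w=9) 4-6(w=4)

step 1: add edge 4-6 (w=4); MST = {4-6(w=4)}
step 2: add edge 0-6 (w=9); MST = {0-6(w=9) 4-6(w=4)}
step 3: add edge 0-3 (w=2); MST = {0-3(w=2) 0-6(w=9) 4-6(w=4)}
step 4: add edge 0-2 (w=7); MST = {0-2(w=7) 0-3(w=2) 0-6(w=9) 4-6(w=4)}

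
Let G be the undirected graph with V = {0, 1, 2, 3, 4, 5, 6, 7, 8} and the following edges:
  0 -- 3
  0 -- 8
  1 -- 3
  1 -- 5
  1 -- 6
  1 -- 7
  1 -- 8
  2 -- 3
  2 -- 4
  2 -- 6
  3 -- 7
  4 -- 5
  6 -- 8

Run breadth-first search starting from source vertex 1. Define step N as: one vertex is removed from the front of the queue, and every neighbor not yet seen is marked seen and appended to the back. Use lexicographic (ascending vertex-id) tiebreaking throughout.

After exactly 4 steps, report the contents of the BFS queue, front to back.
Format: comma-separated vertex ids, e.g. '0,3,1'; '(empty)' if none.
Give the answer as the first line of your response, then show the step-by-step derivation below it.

7,8,0,2,4

step 1: dequeue 1; queue=[3,5,6,7,8]; order=1
step 2: dequeue 3; queue=[5,6,7,8,0,2]; order=1,3
step 3: dequeue 5; queue=[6,7,8,0,2,4]; order=1,3,5
step 4: dequeue 6; queue=[7,8,0,2,4]; order=1,3,5,6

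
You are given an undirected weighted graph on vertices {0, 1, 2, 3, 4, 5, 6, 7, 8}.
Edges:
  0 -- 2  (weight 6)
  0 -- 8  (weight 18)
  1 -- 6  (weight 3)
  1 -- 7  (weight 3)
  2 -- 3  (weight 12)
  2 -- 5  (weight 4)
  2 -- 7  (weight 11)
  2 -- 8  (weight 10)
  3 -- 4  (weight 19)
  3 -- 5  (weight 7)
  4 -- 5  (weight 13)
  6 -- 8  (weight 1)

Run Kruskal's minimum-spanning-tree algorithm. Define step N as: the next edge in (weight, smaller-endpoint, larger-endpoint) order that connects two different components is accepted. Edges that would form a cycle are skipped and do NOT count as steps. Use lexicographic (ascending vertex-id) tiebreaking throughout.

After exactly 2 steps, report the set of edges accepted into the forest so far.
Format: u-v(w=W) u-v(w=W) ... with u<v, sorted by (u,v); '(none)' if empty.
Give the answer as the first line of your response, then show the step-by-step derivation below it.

1-6(w=3) 6-8(w=1)

step 1: add edge 6-8 (w=1); MST = {6-8(w=1)}
step 2: add edge 1-6 (w=3); MST = {1-6(w=3) 6-8(w=1)}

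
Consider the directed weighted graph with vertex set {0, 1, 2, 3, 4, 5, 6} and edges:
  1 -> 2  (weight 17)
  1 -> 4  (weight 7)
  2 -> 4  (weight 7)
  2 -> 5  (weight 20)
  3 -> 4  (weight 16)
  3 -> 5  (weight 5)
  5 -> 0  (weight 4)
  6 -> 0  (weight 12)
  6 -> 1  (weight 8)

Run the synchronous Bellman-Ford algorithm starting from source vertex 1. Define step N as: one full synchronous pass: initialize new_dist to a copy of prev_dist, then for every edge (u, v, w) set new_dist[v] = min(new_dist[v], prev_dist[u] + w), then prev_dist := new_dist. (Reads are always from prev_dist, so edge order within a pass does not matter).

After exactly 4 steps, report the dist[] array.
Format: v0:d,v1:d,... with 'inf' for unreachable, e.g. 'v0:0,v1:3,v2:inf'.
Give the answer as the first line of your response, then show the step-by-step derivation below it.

v0:41,v1:0,v2:17,v3:inf,v4:7,v5:37,v6:inf

step 1: dist = v0:inf,v1:0,v2:17,v3:inf,v4:7,v5:inf,v6:inf
step 2: dist = v0:inf,v1:0,v2:17,v3:inf,v4:7,v5:37,v6:inf
step 3: dist = v0:41,v1:0,v2:17,v3:inf,v4:7,v5:37,v6:inf
step 4: dist = v0:41,v1:0,v2:17,v3:inf,v4:7,v5:37,v6:inf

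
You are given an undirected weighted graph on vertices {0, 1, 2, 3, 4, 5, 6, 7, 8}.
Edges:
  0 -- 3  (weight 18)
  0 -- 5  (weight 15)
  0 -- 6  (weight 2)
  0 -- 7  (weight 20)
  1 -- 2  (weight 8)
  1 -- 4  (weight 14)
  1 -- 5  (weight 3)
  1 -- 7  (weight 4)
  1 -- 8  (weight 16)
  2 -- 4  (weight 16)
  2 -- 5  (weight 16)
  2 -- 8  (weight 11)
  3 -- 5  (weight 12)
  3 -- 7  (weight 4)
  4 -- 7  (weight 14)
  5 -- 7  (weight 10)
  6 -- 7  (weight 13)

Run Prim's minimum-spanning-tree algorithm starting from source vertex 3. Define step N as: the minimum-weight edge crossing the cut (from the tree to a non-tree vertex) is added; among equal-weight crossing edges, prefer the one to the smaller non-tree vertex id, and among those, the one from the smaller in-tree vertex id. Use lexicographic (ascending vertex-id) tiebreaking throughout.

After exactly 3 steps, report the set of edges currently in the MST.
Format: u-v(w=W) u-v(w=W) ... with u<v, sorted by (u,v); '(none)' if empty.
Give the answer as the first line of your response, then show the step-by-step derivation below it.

1-5(w=3) 1-7(w=4) 3-7(w=4)

step 1: add edge 3-7 (w=4); MST = {3-7(w=4)}
step 2: add edge 1-7 (w=4); MST = {1-7(w=4) 3-7(w=4)}
step 3: add edge 1-5 (w=3); MST = {1-5(w=3) 1-7(w=4) 3-7(w=4)}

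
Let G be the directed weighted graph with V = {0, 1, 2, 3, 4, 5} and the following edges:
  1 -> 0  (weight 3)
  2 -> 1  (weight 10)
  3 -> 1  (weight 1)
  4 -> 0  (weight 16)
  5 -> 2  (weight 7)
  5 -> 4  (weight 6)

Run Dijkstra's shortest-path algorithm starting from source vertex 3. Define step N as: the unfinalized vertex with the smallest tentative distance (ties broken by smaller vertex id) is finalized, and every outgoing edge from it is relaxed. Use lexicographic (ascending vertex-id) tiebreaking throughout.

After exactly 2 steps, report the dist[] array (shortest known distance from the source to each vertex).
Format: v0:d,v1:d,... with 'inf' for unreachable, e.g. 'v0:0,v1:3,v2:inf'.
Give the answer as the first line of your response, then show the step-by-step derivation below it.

v0:4,v1:1,v2:inf,v3:0,v4:inf,v5:inf

step 1: dist = v0:inf,v1:1,v2:inf,v3:0,v4:inf,v5:inf
step 2: dist = v0:4,v1:1,v2:inf,v3:0,v4:inf,v5:inf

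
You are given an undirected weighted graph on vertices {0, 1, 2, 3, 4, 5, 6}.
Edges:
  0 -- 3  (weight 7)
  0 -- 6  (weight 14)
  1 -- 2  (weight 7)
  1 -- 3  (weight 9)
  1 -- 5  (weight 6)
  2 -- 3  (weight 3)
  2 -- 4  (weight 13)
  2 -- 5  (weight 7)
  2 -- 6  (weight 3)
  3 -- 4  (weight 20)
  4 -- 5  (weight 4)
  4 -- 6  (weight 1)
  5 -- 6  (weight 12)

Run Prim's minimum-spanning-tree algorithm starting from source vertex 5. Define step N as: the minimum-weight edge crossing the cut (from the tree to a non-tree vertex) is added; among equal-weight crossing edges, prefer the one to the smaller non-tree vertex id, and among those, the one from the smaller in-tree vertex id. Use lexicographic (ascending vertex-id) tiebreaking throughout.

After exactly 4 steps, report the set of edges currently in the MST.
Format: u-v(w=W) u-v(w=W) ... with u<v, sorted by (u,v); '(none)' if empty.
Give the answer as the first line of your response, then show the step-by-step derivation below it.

2-3(w=3) 2-6(w=3) 4-5(w=4) 4-6(w=1)

step 1: add edge 4-5 (w=4); MST = {4-5(w=4)}
step 2: add edge 4-6 (w=1); MST = {4-5(w=4) 4-6(w=1)}
step 3: add edge 2-6 (w=3); MST = {2-6(w=3) 4-5(w=4) 4-6(w=1)}
step 4: add edge 2-3 (w=3); MST = {2-3(w=3) 2-6(w=3) 4-5(w=4) 4-6(w=1)}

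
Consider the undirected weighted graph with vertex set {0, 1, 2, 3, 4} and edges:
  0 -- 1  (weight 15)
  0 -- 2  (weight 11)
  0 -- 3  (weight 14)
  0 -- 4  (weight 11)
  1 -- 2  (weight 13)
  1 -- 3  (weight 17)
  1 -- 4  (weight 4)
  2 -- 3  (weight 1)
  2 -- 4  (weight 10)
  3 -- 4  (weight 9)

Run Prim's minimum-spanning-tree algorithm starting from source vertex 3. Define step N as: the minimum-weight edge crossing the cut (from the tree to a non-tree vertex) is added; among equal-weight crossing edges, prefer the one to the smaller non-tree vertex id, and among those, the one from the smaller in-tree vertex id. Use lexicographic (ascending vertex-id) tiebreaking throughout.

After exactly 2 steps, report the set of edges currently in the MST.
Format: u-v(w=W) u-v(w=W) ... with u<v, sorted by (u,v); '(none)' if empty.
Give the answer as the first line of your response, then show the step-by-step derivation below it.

2-3(w=1) 3-4(w=9)

step 1: add edge 2-3 (w=1); MST = {2-3(w=1)}
step 2: add edge 3-4 (w=9); MST = {2-3(w=1) 3-4(w=9)}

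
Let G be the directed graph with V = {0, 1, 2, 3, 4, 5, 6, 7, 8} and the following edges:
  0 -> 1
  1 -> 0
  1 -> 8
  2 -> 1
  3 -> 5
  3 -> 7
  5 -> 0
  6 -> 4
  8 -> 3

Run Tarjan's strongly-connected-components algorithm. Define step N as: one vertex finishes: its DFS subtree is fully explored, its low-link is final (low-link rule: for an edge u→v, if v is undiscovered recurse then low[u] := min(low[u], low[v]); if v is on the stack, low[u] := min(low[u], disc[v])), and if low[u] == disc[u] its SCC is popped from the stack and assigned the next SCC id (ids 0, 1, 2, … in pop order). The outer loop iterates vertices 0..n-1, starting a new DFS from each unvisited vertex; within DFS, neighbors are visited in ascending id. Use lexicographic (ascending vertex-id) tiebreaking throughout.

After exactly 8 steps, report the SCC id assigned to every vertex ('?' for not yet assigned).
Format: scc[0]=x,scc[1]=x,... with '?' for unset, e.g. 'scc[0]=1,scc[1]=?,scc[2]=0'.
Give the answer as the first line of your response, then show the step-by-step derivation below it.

scc[0]=1,scc[1]=1,scc[2]=2,scc[3]=1,scc[4]=3,scc[5]=1,scc[6]=?,scc[7]=0,scc[8]=1

step 1: low=(low[0]=0,low[1]=0,low[2]=?,low[3]=3,low[4]=?,low[5]=0,low[6]=?,low[7]=?,low[8]=2); scc=(scc[0]=?,scc[1]=?,scc[2]=?,scc[3]=?,scc[4]=?,scc[5]=?,scc[6]=?,scc[7]=?,scc[8]=?)
step 2: low=(low[0]=0,low[1]=0,low[2]=?,low[3]=0,low[4]=?,low[5]=0,low[6]=?,low[7]=5,low[8]=2); scc=(scc[0]=?,scc[1]=?,scc[2]=?,scc[3]=?,scc[4]=?,scc[5]=?,scc[6]=?,scc[7]=0,scc[8]=?)
step 3: low=(low[0]=0,low[1]=0,low[2]=?,low[3]=0,low[4]=?,low[5]=0,low[6]=?,low[7]=5,low[8]=2); scc=(scc[0]=?,scc[1]=?,scc[2]=?,scc[3]=?,scc[4]=?,scc[5]=?,scc[6]=?,scc[7]=0,scc[8]=?)
step 4: low=(low[0]=0,low[1]=0,low[2]=?,low[3]=0,low[4]=?,low[5]=0,low[6]=?,low[7]=5,low[8]=0); scc=(scc[0]=?,scc[1]=?,scc[2]=?,scc[3]=?,scc[4]=?,scc[5]=?,scc[6]=?,scc[7]=0,scc[8]=?)
step 5: low=(low[0]=0,low[1]=0,low[2]=?,low[3]=0,low[4]=?,low[5]=0,low[6]=?,low[7]=5,low[8]=0); scc=(scc[0]=?,scc[1]=?,scc[2]=?,scc[3]=?,scc[4]=?,scc[5]=?,scc[6]=?,scc[7]=0,scc[8]=?)
step 6: low=(low[0]=0,low[1]=0,low[2]=?,low[3]=0,low[4]=?,low[5]=0,low[6]=?,low[7]=5,low[8]=0); scc=(scc[0]=1,scc[1]=1,scc[2]=?,scc[3]=1,scc[4]=?,scc[5]=1,scc[6]=?,scc[7]=0,scc[8]=1)
step 7: low=(low[0]=0,low[1]=0,low[2]=6,low[3]=0,low[4]=?,low[5]=0,low[6]=?,low[7]=5,low[8]=0); scc=(scc[0]=1,scc[1]=1,scc[2]=2,scc[3]=1,scc[4]=?,scc[5]=1,scc[6]=?,scc[7]=0,scc[8]=1)
step 8: low=(low[0]=0,low[1]=0,low[2]=6,low[3]=0,low[4]=7,low[5]=0,low[6]=?,low[7]=5,low[8]=0); scc=(scc[0]=1,scc[1]=1,scc[2]=2,scc[3]=1,scc[4]=3,scc[5]=1,scc[6]=?,scc[7]=0,scc[8]=1)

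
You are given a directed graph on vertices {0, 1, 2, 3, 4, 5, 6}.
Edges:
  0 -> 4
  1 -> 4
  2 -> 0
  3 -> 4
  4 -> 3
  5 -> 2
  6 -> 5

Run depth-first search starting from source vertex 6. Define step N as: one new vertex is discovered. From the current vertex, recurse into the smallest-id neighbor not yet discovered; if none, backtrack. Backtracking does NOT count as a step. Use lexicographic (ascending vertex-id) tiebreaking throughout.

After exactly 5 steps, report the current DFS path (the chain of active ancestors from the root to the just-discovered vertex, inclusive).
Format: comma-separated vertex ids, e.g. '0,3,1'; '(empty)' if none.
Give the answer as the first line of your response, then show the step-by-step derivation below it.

6,5,2,0,4

step 1: discover 6; path=6; order=6
step 2: discover 5; path=6>5; order=6,5
step 3: discover 2; path=6>5>2; order=6,5,2
step 4: discover 0; path=6>5>2>0; order=6,5,2,0
step 5: discover 4; path=6>5>2>0>4; order=6,5,2,0,4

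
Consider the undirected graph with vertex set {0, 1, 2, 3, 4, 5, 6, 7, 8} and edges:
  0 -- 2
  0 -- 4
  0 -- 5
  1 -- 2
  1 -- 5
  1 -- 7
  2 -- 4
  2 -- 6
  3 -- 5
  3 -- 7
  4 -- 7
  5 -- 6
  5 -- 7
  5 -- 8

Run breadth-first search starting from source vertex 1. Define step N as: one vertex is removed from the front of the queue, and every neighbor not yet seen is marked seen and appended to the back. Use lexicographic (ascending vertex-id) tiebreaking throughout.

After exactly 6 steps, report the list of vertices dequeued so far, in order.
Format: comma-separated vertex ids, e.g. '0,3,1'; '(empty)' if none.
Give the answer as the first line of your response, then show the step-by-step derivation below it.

1,2,5,7,0,4

step 1: dequeue 1; queue=[2,5,7]; order=1
step 2: dequeue 2; queue=[5,7,0,4,6]; order=1,2
step 3: dequeue 5; queue=[7,0,4,6,3,8]; order=1,2,5
step 4: dequeue 7; queue=[0,4,6,3,8]; order=1,2,5,7
step 5: dequeue 0; queue=[4,6,3,8]; order=1,2,5,7,0
step 6: dequeue 4; queue=[6,3,8]; order=1,2,5,7,0,4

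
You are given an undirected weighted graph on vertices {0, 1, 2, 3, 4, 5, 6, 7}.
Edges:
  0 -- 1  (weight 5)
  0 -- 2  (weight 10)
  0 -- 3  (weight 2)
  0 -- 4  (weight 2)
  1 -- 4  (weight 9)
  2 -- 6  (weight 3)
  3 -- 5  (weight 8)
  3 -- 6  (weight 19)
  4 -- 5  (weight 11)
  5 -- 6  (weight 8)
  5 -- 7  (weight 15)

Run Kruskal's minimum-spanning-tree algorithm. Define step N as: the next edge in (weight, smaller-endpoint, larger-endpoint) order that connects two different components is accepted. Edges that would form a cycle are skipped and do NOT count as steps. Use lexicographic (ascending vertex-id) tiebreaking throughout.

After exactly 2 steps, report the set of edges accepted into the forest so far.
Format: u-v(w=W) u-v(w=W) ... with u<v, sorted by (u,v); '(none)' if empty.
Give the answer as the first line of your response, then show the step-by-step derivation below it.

0-3(w=2) 0-4(w=2)

step 1: add edge 0-3 (w=2); MST = {0-3(w=2)}
step 2: add edge 0-4 (w=2); MST = {0-3(w=2) 0-4(w=2)}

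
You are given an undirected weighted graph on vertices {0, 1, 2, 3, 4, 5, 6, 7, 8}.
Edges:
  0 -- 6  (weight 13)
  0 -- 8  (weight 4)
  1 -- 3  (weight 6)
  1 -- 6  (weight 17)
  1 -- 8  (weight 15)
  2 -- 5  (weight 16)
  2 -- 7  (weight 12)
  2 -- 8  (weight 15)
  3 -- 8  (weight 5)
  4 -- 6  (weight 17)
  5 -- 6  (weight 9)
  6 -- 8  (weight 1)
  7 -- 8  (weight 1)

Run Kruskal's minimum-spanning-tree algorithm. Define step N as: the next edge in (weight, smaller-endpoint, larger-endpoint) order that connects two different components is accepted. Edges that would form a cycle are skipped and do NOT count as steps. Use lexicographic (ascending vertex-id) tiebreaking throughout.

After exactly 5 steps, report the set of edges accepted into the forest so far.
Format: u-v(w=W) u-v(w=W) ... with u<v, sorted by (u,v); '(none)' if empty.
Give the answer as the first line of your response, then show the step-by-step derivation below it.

0-8(w=4) 1-3(w=6) 3-8(w=5) 6-8(w=1) 7-8(w=1)

step 1: add edge 6-8 (w=1); MST = {6-8(w=1)}
step 2: add edge 7-8 (w=1); MST = {6-8(w=1) 7-8(w=1)}
step 3: add edge 0-8 (w=4); MST = {0-8(w=4) 6-8(w=1) 7-8(w=1)}
step 4: add edge 3-8 (w=5); MST = {0-8(w=4) 3-8(w=5) 6-8(w=1) 7-8(w=1)}
step 5: add edge 1-3 (w=6); MST = {0-8(w=4) 1-3(w=6) 3-8(w=5) 6-8(w=1) 7-8(w=1)}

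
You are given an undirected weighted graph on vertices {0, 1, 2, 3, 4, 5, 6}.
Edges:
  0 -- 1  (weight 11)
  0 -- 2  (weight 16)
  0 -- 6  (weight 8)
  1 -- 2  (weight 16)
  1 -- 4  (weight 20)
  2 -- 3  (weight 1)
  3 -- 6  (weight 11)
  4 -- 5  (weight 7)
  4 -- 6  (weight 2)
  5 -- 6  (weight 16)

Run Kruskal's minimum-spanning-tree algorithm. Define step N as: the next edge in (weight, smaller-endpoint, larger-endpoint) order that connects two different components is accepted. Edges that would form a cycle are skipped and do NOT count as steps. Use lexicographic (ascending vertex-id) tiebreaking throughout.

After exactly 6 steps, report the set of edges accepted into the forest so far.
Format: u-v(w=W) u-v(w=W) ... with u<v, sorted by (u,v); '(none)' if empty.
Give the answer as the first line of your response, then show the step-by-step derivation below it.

0-1(w=11) 0-6(w=8) 2-3(w=1) 3-6(w=11) 4-5(w=7) 4-6(w=2)

step 1: add edge 2-3 (w=1); MST = {2-3(w=1)}
step 2: add edge 4-6 (w=2); MST = {2-3(w=1) 4-6(w=2)}
step 3: add edge 4-5 (w=7); MST = {2-3(w=1) 4-5(w=7) 4-6(w=2)}
step 4: add edge 0-6 (w=8); MST = {0-6(w=8) 2-3(w=1) 4-5(w=7) 4-6(w=2)}
step 5: add edge 0-1 (w=11); MST = {0-1(w=11) 0-6(w=8) 2-3(w=1) 4-5(w=7) 4-6(w=2)}
step 6: add edge 3-6 (w=11); MST = {0-1(w=11) 0-6(w=8) 2-3(w=1) 3-6(w=11) 4-5(w=7) 4-6(w=2)}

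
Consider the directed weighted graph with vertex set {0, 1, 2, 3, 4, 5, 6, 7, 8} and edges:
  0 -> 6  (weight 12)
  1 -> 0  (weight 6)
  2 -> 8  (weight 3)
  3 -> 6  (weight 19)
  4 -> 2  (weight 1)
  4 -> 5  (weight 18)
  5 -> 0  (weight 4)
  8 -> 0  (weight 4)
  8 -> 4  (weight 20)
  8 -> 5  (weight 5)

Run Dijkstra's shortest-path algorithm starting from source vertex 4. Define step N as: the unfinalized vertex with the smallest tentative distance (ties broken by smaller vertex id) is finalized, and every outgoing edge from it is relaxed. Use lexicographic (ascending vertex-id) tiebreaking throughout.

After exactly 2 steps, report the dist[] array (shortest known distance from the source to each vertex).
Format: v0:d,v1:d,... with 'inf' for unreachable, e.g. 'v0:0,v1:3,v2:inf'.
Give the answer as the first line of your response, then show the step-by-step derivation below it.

v0:inf,v1:inf,v2:1,v3:inf,v4:0,v5:18,v6:inf,v7:inf,v8:4

step 1: dist = v0:inf,v1:inf,v2:1,v3:inf,v4:0,v5:18,v6:inf,v7:inf,v8:inf
step 2: dist = v0:inf,v1:inf,v2:1,v3:inf,v4:0,v5:18,v6:inf,v7:inf,v8:4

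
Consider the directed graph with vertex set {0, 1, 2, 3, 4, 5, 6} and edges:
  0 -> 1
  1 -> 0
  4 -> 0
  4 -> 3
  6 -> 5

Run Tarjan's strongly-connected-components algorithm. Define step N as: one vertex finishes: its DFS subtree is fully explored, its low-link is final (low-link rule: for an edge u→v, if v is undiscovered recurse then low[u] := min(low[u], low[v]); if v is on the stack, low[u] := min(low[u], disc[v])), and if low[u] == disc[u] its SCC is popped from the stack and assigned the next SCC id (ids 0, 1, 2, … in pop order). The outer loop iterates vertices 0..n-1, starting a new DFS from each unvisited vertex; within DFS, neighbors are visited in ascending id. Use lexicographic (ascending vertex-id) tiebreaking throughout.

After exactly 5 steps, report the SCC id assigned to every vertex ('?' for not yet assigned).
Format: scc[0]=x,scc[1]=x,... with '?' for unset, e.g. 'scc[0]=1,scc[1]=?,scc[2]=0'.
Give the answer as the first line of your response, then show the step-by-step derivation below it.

scc[0]=0,scc[1]=0,scc[2]=1,scc[3]=2,scc[4]=3,scc[5]=?,scc[6]=?

step 1: low=(low[0]=0,low[1]=0,low[2]=?,low[3]=?,low[4]=?,low[5]=?,low[6]=?); scc=(scc[0]=?,scc[1]=?,scc[2]=?,scc[3]=?,scc[4]=?,scc[5]=?,scc[6]=?)
step 2: low=(low[0]=0,low[1]=0,low[2]=?,low[3]=?,low[4]=?,low[5]=?,low[6]=?); scc=(scc[0]=0,scc[1]=0,scc[2]=?,scc[3]=?,scc[4]=?,scc[5]=?,scc[6]=?)
step 3: low=(low[0]=0,low[1]=0,low[2]=2,low[3]=?,low[4]=?,low[5]=?,low[6]=?); scc=(scc[0]=0,scc[1]=0,scc[2]=1,scc[3]=?,scc[4]=?,scc[5]=?,scc[6]=?)
step 4: low=(low[0]=0,low[1]=0,low[2]=2,low[3]=3,low[4]=?,low[5]=?,low[6]=?); scc=(scc[0]=0,scc[1]=0,scc[2]=1,scc[3]=2,scc[4]=?,scc[5]=?,scc[6]=?)
step 5: low=(low[0]=0,low[1]=0,low[2]=2,low[3]=3,low[4]=4,low[5]=?,low[6]=?); scc=(scc[0]=0,scc[1]=0,scc[2]=1,scc[3]=2,scc[4]=3,scc[5]=?,scc[6]=?)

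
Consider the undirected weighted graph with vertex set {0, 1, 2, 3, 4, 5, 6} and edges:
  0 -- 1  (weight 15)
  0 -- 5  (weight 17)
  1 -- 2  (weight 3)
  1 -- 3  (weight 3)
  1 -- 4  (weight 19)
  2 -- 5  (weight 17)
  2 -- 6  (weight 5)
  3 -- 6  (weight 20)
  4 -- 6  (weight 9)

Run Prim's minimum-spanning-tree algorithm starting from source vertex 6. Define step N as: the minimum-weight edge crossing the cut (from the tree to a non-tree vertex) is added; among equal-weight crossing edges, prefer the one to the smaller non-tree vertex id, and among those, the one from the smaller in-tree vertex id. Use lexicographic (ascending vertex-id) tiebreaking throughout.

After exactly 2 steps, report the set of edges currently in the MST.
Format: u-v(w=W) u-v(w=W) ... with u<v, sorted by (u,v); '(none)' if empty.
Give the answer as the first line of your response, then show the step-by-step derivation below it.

1-2(w=3) 2-6(w=5)

step 1: add edge 2-6 (w=5); MST = {2-6(w=5)}
step 2: add edge 1-2 (w=3); MST = {1-2(w=3) 2-6(w=5)}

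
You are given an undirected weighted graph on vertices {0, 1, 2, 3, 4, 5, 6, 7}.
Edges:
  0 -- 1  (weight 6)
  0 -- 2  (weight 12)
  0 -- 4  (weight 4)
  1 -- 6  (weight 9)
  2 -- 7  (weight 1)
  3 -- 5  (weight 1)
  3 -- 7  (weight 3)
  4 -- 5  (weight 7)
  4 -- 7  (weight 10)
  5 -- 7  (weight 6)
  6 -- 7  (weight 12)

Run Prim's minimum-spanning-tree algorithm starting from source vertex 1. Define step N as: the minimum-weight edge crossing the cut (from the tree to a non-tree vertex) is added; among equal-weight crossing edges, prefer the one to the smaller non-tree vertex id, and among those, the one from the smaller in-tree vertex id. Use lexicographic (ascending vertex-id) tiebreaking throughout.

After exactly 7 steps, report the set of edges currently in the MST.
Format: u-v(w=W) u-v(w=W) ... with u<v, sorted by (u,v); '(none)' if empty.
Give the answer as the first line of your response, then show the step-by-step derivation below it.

0-1(w=6) 0-4(w=4) 1-6(w=9) 2-7(w=1) 3-5(w=1) 3-7(w=3) 4-5(w=7)

step 1: add edge 0-1 (w=6); MST = {0-1(w=6)}
step 2: add edge 0-4 (w=4); MST = {0-1(w=6) 0-4(w=4)}
step 3: add edge 4-5 (w=7); MST = {0-1(w=6) 0-4(w=4) 4-5(w=7)}
step 4: add edge 3-5 (w=1); MST = {0-1(w=6) 0-4(w=4) 3-5(w=1) 4-5(w=7)}
step 5: add edge 3-7 (w=3); MST = {0-1(w=6) 0-4(w=4) 3-5(w=1) 3-7(w=3) 4-5(w=7)}
step 6: add edge 2-7 (w=1); MST = {0-1(w=6) 0-4(w=4) 2-7(w=1) 3-5(w=1) 3-7(w=3) 4-5(w=7)}
step 7: add edge 1-6 (w=9); MST = {0-1(w=6) 0-4(w=4) 1-6(w=9) 2-7(w=1) 3-5(w=1) 3-7(w=3) 4-5(w=7)}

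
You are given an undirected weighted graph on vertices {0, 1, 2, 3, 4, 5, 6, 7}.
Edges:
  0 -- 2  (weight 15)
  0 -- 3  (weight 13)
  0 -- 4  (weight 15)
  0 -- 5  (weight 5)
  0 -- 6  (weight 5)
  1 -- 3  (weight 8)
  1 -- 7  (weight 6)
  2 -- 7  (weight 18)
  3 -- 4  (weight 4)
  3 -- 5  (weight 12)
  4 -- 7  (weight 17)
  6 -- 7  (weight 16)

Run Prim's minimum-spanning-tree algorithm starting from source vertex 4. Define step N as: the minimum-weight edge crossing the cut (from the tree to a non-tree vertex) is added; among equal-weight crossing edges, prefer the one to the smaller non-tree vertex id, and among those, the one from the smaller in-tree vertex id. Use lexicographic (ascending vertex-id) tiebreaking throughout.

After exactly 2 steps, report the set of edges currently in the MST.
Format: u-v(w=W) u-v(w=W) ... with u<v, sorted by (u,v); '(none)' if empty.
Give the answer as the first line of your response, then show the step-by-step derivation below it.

1-3(w=8) 3-4(w=4)

step 1: add edge 3-4 (w=4); MST = {3-4(w=4)}
step 2: add edge 1-3 (w=8); MST = {1-3(w=8) 3-4(w=4)}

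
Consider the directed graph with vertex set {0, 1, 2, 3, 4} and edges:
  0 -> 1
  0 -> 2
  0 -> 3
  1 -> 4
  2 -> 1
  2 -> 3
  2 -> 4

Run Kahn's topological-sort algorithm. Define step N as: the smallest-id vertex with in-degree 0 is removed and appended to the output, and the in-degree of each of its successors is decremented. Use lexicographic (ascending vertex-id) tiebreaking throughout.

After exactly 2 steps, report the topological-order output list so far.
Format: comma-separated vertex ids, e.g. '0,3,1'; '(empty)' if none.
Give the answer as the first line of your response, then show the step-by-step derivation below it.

0,2

step 1: output 0; order=[0]; indeg=(0,1,0,1,2)
step 2: output 2; order=[0,2]; indeg=(0,0,0,0,1)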